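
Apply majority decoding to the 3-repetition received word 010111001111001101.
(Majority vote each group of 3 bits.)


Groups: 010, 111, 001, 111, 001, 101
Majority votes: 010101

010101


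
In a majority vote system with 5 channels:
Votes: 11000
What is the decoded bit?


Ones: 2 out of 5
Threshold: 3

0 (2/5 voted 1)


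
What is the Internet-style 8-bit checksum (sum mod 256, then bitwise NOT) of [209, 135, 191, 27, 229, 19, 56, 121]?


Sum = 987 mod 256 = 219
Complement = 36

36


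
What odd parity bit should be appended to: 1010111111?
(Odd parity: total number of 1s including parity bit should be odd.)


Number of 1s in data: 8
Parity bit: 1

1


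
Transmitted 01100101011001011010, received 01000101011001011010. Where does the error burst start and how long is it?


XOR: 00100000000000000000

Burst at position 2, length 1


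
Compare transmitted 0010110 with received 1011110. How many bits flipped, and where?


XOR: 1001000

2 error(s) at position(s): 0, 3


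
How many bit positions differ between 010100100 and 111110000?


XOR: 101010100
Count of 1s: 4

4


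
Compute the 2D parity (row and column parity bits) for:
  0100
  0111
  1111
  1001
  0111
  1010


Row parities: 110010
Column parities: 1000

Row P: 110010, Col P: 1000, Corner: 1


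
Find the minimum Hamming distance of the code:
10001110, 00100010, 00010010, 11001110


Comparing all pairs, minimum distance: 1
Can detect 0 errors, correct 0 errors

1


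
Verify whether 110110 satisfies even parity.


Number of 1s: 4

Yes, parity is correct (4 ones)


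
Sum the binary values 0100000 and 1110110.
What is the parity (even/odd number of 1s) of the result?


0100000 = 32
1110110 = 118
Sum = 150 = 10010110
1s count = 4

even parity (4 ones in 10010110)


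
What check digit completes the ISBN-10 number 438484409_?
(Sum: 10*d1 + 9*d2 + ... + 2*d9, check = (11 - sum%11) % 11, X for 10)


Weighted sum: 261
261 mod 11 = 8

Check digit: 3


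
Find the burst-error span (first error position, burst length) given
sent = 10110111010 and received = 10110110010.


XOR: 00000001000

Burst at position 7, length 1


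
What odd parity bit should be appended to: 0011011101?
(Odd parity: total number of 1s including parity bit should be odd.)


Number of 1s in data: 6
Parity bit: 1

1


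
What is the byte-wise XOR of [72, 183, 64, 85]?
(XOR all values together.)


XOR chain: 72 ^ 183 ^ 64 ^ 85 = 234

234


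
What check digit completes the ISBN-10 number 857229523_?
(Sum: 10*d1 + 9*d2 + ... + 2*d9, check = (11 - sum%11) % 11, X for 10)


Weighted sum: 284
284 mod 11 = 9

Check digit: 2


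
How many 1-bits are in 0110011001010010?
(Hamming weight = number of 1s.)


Counting 1s in 0110011001010010

7


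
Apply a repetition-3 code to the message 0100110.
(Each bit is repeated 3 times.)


Each bit -> 3 copies

000111000000111111000


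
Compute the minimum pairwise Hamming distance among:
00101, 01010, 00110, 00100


Comparing all pairs, minimum distance: 1
Can detect 0 errors, correct 0 errors

1


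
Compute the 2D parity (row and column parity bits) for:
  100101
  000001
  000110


Row parities: 110
Column parities: 100010

Row P: 110, Col P: 100010, Corner: 0


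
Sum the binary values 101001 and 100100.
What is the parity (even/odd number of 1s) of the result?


101001 = 41
100100 = 36
Sum = 77 = 1001101
1s count = 4

even parity (4 ones in 1001101)


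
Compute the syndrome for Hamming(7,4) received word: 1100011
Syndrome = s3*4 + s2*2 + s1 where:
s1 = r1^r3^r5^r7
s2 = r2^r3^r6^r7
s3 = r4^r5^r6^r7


s1=0, s2=1, s3=0

Syndrome = 2 (error at position 2)


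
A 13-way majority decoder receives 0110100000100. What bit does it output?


Ones: 4 out of 13
Threshold: 7

0 (4/13 voted 1)


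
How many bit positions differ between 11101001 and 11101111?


XOR: 00000110
Count of 1s: 2

2


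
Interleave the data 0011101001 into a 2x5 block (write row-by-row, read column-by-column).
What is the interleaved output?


Matrix:
  00111
  01001
Read columns: 0001101011

0001101011


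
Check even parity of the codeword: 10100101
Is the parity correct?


Number of 1s: 4

Yes, parity is correct (4 ones)


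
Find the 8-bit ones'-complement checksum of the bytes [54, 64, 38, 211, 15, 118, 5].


Sum = 505 mod 256 = 249
Complement = 6

6


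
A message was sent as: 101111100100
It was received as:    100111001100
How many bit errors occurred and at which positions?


XOR: 001000101000

3 error(s) at position(s): 2, 6, 8


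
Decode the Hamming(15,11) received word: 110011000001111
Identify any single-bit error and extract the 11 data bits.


Syndrome = 0: no error detected

Data: 01100001111 (no errors)


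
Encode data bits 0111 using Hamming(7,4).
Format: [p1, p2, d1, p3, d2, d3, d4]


Parity bits: p1=0, p2=0, p3=1

0001111


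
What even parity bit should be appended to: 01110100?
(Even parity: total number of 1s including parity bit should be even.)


Number of 1s in data: 4
Parity bit: 0

0


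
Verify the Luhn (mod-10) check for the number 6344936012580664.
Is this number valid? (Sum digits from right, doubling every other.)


Luhn sum = 59
59 mod 10 = 9

Invalid (Luhn sum mod 10 = 9)


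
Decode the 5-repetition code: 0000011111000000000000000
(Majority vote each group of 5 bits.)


Groups: 00000, 11111, 00000, 00000, 00000
Majority votes: 01000

01000


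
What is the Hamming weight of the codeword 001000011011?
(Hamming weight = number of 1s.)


Counting 1s in 001000011011

5


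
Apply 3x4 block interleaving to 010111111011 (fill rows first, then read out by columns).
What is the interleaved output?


Matrix:
  0101
  1111
  1011
Read columns: 011110011111

011110011111


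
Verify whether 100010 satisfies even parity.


Number of 1s: 2

Yes, parity is correct (2 ones)


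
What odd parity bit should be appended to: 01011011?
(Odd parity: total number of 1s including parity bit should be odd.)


Number of 1s in data: 5
Parity bit: 0

0


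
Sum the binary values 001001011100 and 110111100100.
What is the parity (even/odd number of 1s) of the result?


001001011100 = 604
110111100100 = 3556
Sum = 4160 = 1000001000000
1s count = 2

even parity (2 ones in 1000001000000)


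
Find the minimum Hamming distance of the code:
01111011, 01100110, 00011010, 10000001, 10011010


Comparing all pairs, minimum distance: 1
Can detect 0 errors, correct 0 errors

1


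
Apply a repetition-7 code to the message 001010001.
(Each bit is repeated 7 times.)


Each bit -> 7 copies

000000000000001111111000000011111110000000000000000000001111111


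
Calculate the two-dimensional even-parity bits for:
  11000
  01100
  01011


Row parities: 001
Column parities: 11111

Row P: 001, Col P: 11111, Corner: 1


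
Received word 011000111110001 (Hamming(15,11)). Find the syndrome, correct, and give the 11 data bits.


Syndrome = 9: error at position 9

Data: 10010110001 (corrected bit 9)


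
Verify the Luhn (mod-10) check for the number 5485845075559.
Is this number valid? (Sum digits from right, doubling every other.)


Luhn sum = 66
66 mod 10 = 6

Invalid (Luhn sum mod 10 = 6)


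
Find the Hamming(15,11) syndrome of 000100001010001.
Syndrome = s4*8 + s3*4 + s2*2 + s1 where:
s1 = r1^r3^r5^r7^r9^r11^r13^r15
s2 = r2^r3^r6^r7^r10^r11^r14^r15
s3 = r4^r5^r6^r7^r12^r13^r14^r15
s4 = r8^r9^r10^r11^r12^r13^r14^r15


s1=1, s2=0, s3=0, s4=1

Syndrome = 9 (error at position 9)


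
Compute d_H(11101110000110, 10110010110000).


XOR: 01011100110110
Count of 1s: 8

8


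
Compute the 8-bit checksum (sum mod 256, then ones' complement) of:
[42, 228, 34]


Sum = 304 mod 256 = 48
Complement = 207

207


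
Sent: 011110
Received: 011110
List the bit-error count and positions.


XOR: 000000

0 errors (received matches sent)


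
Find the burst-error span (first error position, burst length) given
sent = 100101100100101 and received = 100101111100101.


XOR: 000000011000000

Burst at position 7, length 2


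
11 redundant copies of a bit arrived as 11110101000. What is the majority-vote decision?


Ones: 6 out of 11
Threshold: 6

1 (6/11 voted 1)


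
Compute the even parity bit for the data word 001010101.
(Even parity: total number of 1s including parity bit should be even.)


Number of 1s in data: 4
Parity bit: 0

0


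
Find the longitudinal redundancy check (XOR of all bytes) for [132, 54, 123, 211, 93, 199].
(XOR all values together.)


XOR chain: 132 ^ 54 ^ 123 ^ 211 ^ 93 ^ 199 = 128

128


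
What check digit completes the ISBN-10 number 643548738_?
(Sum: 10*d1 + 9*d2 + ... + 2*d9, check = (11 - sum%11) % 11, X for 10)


Weighted sum: 272
272 mod 11 = 8

Check digit: 3


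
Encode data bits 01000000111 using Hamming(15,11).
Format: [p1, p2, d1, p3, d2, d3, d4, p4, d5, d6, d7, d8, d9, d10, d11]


Parity bits: p1=1, p2=0, p3=0, p4=1

100010010000111


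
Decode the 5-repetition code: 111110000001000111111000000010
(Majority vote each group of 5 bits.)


Groups: 11111, 00000, 01000, 11111, 10000, 00010
Majority votes: 100100

100100


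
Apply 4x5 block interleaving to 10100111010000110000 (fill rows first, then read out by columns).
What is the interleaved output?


Matrix:
  10100
  11101
  00001
  10000
Read columns: 11010100110000000110

11010100110000000110


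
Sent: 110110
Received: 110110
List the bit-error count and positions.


XOR: 000000

0 errors (received matches sent)


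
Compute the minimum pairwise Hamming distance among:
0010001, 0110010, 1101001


Comparing all pairs, minimum distance: 3
Can detect 2 errors, correct 1 errors

3


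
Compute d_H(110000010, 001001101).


XOR: 111001111
Count of 1s: 7

7


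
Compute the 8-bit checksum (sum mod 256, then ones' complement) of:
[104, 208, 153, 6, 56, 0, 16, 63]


Sum = 606 mod 256 = 94
Complement = 161

161


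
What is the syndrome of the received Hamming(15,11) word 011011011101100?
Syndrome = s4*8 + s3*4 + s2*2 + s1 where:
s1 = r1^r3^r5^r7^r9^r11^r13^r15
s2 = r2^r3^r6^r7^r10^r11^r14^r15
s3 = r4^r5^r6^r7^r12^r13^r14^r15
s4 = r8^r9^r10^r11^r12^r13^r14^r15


s1=0, s2=0, s3=0, s4=1

Syndrome = 8 (error at position 8)


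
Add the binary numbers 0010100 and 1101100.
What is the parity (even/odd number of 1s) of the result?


0010100 = 20
1101100 = 108
Sum = 128 = 10000000
1s count = 1

odd parity (1 ones in 10000000)


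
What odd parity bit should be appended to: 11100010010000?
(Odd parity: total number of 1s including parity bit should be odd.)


Number of 1s in data: 5
Parity bit: 0

0


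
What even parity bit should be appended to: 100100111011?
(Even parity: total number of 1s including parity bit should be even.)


Number of 1s in data: 7
Parity bit: 1

1


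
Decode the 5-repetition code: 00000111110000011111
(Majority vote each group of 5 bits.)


Groups: 00000, 11111, 00000, 11111
Majority votes: 0101

0101


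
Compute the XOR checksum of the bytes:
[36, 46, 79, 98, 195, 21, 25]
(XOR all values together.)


XOR chain: 36 ^ 46 ^ 79 ^ 98 ^ 195 ^ 21 ^ 25 = 232

232


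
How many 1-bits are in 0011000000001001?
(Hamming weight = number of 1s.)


Counting 1s in 0011000000001001

4


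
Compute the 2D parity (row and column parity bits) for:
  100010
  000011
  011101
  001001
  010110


Row parities: 00001
Column parities: 100011

Row P: 00001, Col P: 100011, Corner: 1


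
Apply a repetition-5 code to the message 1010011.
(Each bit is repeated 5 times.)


Each bit -> 5 copies

11111000001111100000000001111111111


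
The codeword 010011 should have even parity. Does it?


Number of 1s: 3

No, parity error (3 ones)


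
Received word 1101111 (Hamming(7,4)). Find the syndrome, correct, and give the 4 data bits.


Syndrome = 3: error at position 3

Data: 1111 (corrected bit 3)


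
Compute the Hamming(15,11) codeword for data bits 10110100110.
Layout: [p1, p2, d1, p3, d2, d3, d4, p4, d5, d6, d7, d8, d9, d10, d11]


Parity bits: p1=1, p2=1, p3=0, p4=1

111001110100110


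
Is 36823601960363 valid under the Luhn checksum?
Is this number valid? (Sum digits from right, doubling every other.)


Luhn sum = 58
58 mod 10 = 8

Invalid (Luhn sum mod 10 = 8)


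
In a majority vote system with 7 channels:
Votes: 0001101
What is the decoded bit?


Ones: 3 out of 7
Threshold: 4

0 (3/7 voted 1)


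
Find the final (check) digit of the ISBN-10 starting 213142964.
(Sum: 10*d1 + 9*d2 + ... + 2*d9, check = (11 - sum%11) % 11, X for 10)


Weighted sum: 156
156 mod 11 = 2

Check digit: 9


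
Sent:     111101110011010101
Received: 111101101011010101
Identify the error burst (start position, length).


XOR: 000000011000000000

Burst at position 7, length 2


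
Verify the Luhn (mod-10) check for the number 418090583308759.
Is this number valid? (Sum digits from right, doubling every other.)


Luhn sum = 68
68 mod 10 = 8

Invalid (Luhn sum mod 10 = 8)


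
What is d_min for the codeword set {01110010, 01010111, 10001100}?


Comparing all pairs, minimum distance: 3
Can detect 2 errors, correct 1 errors

3


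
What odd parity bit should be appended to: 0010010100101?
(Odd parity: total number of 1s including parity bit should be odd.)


Number of 1s in data: 5
Parity bit: 0

0


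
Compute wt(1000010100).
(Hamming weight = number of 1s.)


Counting 1s in 1000010100

3


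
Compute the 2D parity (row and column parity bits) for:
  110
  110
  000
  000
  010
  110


Row parities: 000010
Column parities: 100

Row P: 000010, Col P: 100, Corner: 1


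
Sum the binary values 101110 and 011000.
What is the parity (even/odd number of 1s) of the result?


101110 = 46
011000 = 24
Sum = 70 = 1000110
1s count = 3

odd parity (3 ones in 1000110)


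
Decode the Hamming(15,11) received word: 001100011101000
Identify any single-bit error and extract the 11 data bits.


Syndrome = 0: no error detected

Data: 10001101000 (no errors)


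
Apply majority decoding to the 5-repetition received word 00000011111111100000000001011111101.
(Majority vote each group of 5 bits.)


Groups: 00000, 01111, 11111, 00000, 00000, 10111, 11101
Majority votes: 0110011

0110011


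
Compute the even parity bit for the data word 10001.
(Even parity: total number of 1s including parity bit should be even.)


Number of 1s in data: 2
Parity bit: 0

0


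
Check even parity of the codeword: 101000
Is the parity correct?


Number of 1s: 2

Yes, parity is correct (2 ones)


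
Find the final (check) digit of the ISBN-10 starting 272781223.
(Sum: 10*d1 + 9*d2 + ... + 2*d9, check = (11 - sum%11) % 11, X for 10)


Weighted sum: 221
221 mod 11 = 1

Check digit: X


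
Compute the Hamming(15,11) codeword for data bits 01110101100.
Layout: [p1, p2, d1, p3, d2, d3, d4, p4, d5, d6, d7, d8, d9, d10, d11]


Parity bits: p1=1, p2=1, p3=1, p4=1

110111110101100


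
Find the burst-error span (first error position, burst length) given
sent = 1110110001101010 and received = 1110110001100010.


XOR: 0000000000001000

Burst at position 12, length 1


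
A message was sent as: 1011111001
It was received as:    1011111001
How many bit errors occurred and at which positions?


XOR: 0000000000

0 errors (received matches sent)


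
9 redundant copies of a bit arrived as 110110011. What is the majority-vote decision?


Ones: 6 out of 9
Threshold: 5

1 (6/9 voted 1)


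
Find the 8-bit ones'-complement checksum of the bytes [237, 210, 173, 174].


Sum = 794 mod 256 = 26
Complement = 229

229


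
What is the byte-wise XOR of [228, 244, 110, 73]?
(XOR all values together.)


XOR chain: 228 ^ 244 ^ 110 ^ 73 = 55

55


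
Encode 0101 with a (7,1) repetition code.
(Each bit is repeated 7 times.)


Each bit -> 7 copies

0000000111111100000001111111


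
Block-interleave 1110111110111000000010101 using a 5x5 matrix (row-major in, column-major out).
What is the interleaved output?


Matrix:
  11101
  11110
  11100
  00000
  10101
Read columns: 1110111100111010100010001

1110111100111010100010001


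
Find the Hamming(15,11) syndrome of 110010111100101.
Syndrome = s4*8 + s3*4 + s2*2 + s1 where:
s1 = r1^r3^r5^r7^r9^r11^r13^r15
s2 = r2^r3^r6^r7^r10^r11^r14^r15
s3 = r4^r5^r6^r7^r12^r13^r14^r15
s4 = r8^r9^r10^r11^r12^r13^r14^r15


s1=0, s2=0, s3=0, s4=1

Syndrome = 8 (error at position 8)


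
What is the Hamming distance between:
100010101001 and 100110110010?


XOR: 000100011011
Count of 1s: 5

5


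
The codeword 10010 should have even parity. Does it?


Number of 1s: 2

Yes, parity is correct (2 ones)


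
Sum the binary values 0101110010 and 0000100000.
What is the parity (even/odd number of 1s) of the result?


0101110010 = 370
0000100000 = 32
Sum = 402 = 110010010
1s count = 4

even parity (4 ones in 110010010)


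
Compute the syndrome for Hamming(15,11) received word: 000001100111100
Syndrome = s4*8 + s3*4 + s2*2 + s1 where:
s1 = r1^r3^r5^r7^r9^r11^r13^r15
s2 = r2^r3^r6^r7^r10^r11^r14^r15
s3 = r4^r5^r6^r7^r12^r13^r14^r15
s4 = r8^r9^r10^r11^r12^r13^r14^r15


s1=1, s2=0, s3=0, s4=0

Syndrome = 1 (error at position 1)


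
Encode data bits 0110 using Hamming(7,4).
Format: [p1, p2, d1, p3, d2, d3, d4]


Parity bits: p1=1, p2=1, p3=0

1100110


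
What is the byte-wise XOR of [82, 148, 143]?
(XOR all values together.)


XOR chain: 82 ^ 148 ^ 143 = 73

73


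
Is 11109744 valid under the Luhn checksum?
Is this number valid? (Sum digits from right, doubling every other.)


Luhn sum = 33
33 mod 10 = 3

Invalid (Luhn sum mod 10 = 3)


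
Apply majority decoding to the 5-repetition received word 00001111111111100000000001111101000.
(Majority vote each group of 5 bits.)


Groups: 00001, 11111, 11111, 00000, 00000, 11111, 01000
Majority votes: 0110010

0110010


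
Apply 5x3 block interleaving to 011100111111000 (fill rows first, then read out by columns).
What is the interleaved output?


Matrix:
  011
  100
  111
  111
  000
Read columns: 011101011010110

011101011010110


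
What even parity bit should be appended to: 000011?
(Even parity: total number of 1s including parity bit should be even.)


Number of 1s in data: 2
Parity bit: 0

0


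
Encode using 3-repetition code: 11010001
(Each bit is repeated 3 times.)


Each bit -> 3 copies

111111000111000000000111


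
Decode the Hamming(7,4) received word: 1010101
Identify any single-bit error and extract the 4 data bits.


Syndrome = 0: no error detected

Data: 1101 (no errors)


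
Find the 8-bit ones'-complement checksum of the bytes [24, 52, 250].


Sum = 326 mod 256 = 70
Complement = 185

185


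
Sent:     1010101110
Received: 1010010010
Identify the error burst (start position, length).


XOR: 0000111100

Burst at position 4, length 4


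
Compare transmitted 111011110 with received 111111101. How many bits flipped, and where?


XOR: 000100011

3 error(s) at position(s): 3, 7, 8


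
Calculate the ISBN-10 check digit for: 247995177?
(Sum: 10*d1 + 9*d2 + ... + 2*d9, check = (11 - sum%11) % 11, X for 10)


Weighted sum: 293
293 mod 11 = 7

Check digit: 4


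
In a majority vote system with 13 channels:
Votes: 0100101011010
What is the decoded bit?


Ones: 6 out of 13
Threshold: 7

0 (6/13 voted 1)


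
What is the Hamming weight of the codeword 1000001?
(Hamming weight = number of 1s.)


Counting 1s in 1000001

2


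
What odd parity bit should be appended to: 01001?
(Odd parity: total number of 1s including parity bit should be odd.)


Number of 1s in data: 2
Parity bit: 1

1


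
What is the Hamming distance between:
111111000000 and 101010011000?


XOR: 010101011000
Count of 1s: 5

5


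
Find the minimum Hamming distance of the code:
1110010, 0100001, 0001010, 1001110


Comparing all pairs, minimum distance: 2
Can detect 1 errors, correct 0 errors

2


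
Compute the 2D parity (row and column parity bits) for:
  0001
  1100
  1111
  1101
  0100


Row parities: 10011
Column parities: 1011

Row P: 10011, Col P: 1011, Corner: 1


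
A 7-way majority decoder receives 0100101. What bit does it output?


Ones: 3 out of 7
Threshold: 4

0 (3/7 voted 1)


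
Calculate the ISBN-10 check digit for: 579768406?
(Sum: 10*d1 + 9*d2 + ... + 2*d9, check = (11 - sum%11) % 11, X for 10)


Weighted sum: 338
338 mod 11 = 8

Check digit: 3


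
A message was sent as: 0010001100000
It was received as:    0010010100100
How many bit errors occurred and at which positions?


XOR: 0000011000100

3 error(s) at position(s): 5, 6, 10


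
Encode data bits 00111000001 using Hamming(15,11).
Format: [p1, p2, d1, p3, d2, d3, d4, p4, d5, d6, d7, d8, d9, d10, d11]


Parity bits: p1=1, p2=1, p3=1, p4=0

110101101000001


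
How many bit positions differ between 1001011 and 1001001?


XOR: 0000010
Count of 1s: 1

1


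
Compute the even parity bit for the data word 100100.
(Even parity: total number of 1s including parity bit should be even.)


Number of 1s in data: 2
Parity bit: 0

0


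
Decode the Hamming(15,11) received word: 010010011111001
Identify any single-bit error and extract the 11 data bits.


Syndrome = 4: error at position 4

Data: 01001111001 (corrected bit 4)


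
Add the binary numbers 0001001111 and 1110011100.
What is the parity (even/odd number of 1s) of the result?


0001001111 = 79
1110011100 = 924
Sum = 1003 = 1111101011
1s count = 8

even parity (8 ones in 1111101011)


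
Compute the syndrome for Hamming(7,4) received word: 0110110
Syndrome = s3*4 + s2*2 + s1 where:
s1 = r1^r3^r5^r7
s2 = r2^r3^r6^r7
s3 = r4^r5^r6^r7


s1=0, s2=1, s3=0

Syndrome = 2 (error at position 2)


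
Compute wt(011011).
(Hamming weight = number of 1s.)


Counting 1s in 011011

4


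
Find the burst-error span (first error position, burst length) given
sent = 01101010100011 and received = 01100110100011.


XOR: 00001100000000

Burst at position 4, length 2


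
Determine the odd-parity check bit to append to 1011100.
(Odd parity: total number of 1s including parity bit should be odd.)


Number of 1s in data: 4
Parity bit: 1

1


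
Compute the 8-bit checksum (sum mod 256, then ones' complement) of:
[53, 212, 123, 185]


Sum = 573 mod 256 = 61
Complement = 194

194


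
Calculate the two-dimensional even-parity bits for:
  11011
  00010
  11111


Row parities: 011
Column parities: 00110

Row P: 011, Col P: 00110, Corner: 0


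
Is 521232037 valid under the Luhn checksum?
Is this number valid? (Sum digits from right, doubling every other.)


Luhn sum = 34
34 mod 10 = 4

Invalid (Luhn sum mod 10 = 4)


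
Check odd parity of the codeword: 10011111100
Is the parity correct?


Number of 1s: 7

Yes, parity is correct (7 ones)


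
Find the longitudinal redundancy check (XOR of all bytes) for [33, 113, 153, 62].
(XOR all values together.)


XOR chain: 33 ^ 113 ^ 153 ^ 62 = 247

247


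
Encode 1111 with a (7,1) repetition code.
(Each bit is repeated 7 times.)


Each bit -> 7 copies

1111111111111111111111111111


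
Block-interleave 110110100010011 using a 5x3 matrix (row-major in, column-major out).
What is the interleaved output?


Matrix:
  110
  110
  100
  010
  011
Read columns: 111001101100001

111001101100001


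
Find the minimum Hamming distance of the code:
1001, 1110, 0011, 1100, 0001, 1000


Comparing all pairs, minimum distance: 1
Can detect 0 errors, correct 0 errors

1


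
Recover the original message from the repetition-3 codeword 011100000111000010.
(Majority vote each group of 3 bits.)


Groups: 011, 100, 000, 111, 000, 010
Majority votes: 100100

100100


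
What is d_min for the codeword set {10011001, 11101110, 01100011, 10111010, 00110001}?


Comparing all pairs, minimum distance: 3
Can detect 2 errors, correct 1 errors

3


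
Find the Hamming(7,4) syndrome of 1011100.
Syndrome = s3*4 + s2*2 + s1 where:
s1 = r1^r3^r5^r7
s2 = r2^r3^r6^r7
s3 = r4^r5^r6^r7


s1=1, s2=1, s3=0

Syndrome = 3 (error at position 3)


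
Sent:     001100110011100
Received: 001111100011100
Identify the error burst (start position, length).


XOR: 000011010000000

Burst at position 4, length 4


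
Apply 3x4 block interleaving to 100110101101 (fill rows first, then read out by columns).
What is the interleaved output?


Matrix:
  1001
  1010
  1101
Read columns: 111001010101

111001010101


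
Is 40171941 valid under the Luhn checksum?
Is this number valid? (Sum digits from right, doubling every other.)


Luhn sum = 37
37 mod 10 = 7

Invalid (Luhn sum mod 10 = 7)


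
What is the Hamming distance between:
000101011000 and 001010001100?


XOR: 001111010100
Count of 1s: 6

6


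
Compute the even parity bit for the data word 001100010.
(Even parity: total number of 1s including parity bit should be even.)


Number of 1s in data: 3
Parity bit: 1

1


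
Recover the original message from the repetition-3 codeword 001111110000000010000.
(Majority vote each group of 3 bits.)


Groups: 001, 111, 110, 000, 000, 010, 000
Majority votes: 0110000

0110000


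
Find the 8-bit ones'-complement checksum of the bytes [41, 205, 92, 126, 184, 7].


Sum = 655 mod 256 = 143
Complement = 112

112


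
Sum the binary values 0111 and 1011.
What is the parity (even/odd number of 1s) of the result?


0111 = 7
1011 = 11
Sum = 18 = 10010
1s count = 2

even parity (2 ones in 10010)


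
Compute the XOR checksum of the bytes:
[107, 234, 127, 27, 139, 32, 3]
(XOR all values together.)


XOR chain: 107 ^ 234 ^ 127 ^ 27 ^ 139 ^ 32 ^ 3 = 77

77


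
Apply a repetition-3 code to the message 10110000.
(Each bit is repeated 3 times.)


Each bit -> 3 copies

111000111111000000000000


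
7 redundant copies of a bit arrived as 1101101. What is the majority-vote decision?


Ones: 5 out of 7
Threshold: 4

1 (5/7 voted 1)


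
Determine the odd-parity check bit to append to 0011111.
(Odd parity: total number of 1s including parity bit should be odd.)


Number of 1s in data: 5
Parity bit: 0

0


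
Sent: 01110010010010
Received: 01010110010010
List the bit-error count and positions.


XOR: 00100100000000

2 error(s) at position(s): 2, 5


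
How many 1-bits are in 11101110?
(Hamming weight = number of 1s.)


Counting 1s in 11101110

6


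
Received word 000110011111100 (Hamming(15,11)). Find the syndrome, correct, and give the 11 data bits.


Syndrome = 0: no error detected

Data: 01001111100 (no errors)


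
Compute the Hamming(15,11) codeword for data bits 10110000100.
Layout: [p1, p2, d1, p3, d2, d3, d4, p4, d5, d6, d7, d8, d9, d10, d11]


Parity bits: p1=1, p2=1, p3=1, p4=1

111101110000100


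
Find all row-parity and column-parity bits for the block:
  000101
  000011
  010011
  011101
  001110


Row parities: 00101
Column parities: 000110

Row P: 00101, Col P: 000110, Corner: 0


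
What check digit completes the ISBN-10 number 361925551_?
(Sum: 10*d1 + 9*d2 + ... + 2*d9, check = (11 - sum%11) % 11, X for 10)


Weighted sum: 229
229 mod 11 = 9

Check digit: 2


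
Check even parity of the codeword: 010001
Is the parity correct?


Number of 1s: 2

Yes, parity is correct (2 ones)


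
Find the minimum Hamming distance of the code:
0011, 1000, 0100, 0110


Comparing all pairs, minimum distance: 1
Can detect 0 errors, correct 0 errors

1


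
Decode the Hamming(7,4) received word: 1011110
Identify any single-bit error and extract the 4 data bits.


Syndrome = 5: error at position 5

Data: 1010 (corrected bit 5)


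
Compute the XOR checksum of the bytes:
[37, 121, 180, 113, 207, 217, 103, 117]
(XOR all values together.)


XOR chain: 37 ^ 121 ^ 180 ^ 113 ^ 207 ^ 217 ^ 103 ^ 117 = 157

157


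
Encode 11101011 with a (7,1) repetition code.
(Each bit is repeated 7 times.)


Each bit -> 7 copies

11111111111111111111100000001111111000000011111111111111


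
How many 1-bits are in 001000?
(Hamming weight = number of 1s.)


Counting 1s in 001000

1


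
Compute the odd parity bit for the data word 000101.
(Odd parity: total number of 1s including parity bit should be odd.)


Number of 1s in data: 2
Parity bit: 1

1


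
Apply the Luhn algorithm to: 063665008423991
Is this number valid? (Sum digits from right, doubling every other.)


Luhn sum = 59
59 mod 10 = 9

Invalid (Luhn sum mod 10 = 9)


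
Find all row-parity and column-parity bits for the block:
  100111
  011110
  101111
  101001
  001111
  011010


Row parities: 001101
Column parities: 101010

Row P: 001101, Col P: 101010, Corner: 1


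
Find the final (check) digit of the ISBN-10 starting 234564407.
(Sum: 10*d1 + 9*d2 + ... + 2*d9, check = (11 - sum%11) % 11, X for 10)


Weighted sum: 200
200 mod 11 = 2

Check digit: 9


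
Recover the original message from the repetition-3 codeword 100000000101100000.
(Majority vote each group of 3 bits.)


Groups: 100, 000, 000, 101, 100, 000
Majority votes: 000100

000100


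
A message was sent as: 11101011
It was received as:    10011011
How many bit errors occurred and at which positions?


XOR: 01110000

3 error(s) at position(s): 1, 2, 3


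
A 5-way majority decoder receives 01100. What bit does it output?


Ones: 2 out of 5
Threshold: 3

0 (2/5 voted 1)


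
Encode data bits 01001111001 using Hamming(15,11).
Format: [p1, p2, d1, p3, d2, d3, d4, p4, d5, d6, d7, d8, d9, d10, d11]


Parity bits: p1=0, p2=1, p3=1, p4=1

010110011111001


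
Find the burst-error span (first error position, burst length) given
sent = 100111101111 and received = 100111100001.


XOR: 000000001110

Burst at position 8, length 3


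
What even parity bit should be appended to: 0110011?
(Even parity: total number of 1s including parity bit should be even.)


Number of 1s in data: 4
Parity bit: 0

0


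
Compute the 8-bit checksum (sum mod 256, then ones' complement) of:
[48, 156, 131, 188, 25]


Sum = 548 mod 256 = 36
Complement = 219

219


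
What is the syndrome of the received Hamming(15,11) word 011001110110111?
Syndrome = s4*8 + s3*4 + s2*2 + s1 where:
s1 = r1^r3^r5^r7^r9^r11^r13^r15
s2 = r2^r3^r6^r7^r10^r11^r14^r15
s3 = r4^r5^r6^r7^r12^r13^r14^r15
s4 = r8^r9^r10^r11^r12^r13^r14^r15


s1=1, s2=0, s3=1, s4=0

Syndrome = 5 (error at position 5)


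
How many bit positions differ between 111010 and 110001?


XOR: 001011
Count of 1s: 3

3


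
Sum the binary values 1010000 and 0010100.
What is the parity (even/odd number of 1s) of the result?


1010000 = 80
0010100 = 20
Sum = 100 = 1100100
1s count = 3

odd parity (3 ones in 1100100)


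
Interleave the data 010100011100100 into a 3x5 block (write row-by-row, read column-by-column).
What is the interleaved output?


Matrix:
  01010
  00111
  00100
Read columns: 000100011110010

000100011110010


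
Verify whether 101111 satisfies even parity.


Number of 1s: 5

No, parity error (5 ones)


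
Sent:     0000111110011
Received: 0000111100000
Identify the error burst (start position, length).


XOR: 0000000010011

Burst at position 8, length 5


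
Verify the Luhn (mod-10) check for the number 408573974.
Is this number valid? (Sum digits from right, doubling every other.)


Luhn sum = 44
44 mod 10 = 4

Invalid (Luhn sum mod 10 = 4)


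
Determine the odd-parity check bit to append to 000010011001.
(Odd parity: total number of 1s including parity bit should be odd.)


Number of 1s in data: 4
Parity bit: 1

1


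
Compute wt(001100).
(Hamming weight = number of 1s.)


Counting 1s in 001100

2


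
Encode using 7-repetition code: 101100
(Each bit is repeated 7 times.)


Each bit -> 7 copies

111111100000001111111111111100000000000000


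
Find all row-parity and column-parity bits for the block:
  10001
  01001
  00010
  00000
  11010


Row parities: 00101
Column parities: 00000

Row P: 00101, Col P: 00000, Corner: 0


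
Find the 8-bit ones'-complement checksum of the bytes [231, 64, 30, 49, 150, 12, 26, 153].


Sum = 715 mod 256 = 203
Complement = 52

52


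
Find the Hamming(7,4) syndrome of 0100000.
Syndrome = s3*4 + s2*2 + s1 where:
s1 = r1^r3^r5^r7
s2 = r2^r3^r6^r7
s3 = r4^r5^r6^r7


s1=0, s2=1, s3=0

Syndrome = 2 (error at position 2)


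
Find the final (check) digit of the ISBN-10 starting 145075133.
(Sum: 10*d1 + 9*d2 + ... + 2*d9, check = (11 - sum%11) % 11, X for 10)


Weighted sum: 172
172 mod 11 = 7

Check digit: 4


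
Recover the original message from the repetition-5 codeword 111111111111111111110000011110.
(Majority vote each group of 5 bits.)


Groups: 11111, 11111, 11111, 11111, 00000, 11110
Majority votes: 111101

111101


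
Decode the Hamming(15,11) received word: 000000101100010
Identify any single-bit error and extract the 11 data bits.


Syndrome = 10: error at position 10

Data: 00011000010 (corrected bit 10)


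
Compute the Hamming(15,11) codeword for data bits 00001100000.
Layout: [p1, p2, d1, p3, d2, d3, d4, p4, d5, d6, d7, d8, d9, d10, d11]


Parity bits: p1=1, p2=1, p3=0, p4=0

110000001100000


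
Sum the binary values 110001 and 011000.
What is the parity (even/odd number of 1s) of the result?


110001 = 49
011000 = 24
Sum = 73 = 1001001
1s count = 3

odd parity (3 ones in 1001001)


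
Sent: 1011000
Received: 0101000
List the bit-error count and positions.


XOR: 1110000

3 error(s) at position(s): 0, 1, 2


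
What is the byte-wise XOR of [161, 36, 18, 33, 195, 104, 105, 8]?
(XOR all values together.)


XOR chain: 161 ^ 36 ^ 18 ^ 33 ^ 195 ^ 104 ^ 105 ^ 8 = 124

124


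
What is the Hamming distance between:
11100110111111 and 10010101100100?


XOR: 01110011011011
Count of 1s: 9

9


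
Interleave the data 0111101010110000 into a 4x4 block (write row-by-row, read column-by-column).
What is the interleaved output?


Matrix:
  0111
  1010
  1011
  0000
Read columns: 0110100011101010

0110100011101010


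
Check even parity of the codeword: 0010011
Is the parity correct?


Number of 1s: 3

No, parity error (3 ones)


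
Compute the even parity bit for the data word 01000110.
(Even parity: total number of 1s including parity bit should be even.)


Number of 1s in data: 3
Parity bit: 1

1


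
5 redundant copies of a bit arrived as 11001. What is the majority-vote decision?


Ones: 3 out of 5
Threshold: 3

1 (3/5 voted 1)


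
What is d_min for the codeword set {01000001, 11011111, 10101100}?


Comparing all pairs, minimum distance: 5
Can detect 4 errors, correct 2 errors

5


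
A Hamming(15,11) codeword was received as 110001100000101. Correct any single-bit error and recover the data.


Syndrome = 0: no error detected

Data: 00110000101 (no errors)


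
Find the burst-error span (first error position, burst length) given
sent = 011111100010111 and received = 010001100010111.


XOR: 001110000000000

Burst at position 2, length 3


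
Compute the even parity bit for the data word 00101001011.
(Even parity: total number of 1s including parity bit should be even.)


Number of 1s in data: 5
Parity bit: 1

1


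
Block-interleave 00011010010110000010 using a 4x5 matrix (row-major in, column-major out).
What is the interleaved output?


Matrix:
  00011
  01001
  01100
  00010
Read columns: 00000110001010011100

00000110001010011100


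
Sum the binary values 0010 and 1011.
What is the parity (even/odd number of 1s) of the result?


0010 = 2
1011 = 11
Sum = 13 = 1101
1s count = 3

odd parity (3 ones in 1101)


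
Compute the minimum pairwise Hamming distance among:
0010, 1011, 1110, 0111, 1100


Comparing all pairs, minimum distance: 1
Can detect 0 errors, correct 0 errors

1


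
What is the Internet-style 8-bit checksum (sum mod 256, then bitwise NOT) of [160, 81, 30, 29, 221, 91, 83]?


Sum = 695 mod 256 = 183
Complement = 72

72


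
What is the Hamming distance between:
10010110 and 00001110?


XOR: 10011000
Count of 1s: 3

3


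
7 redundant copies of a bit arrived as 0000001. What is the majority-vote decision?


Ones: 1 out of 7
Threshold: 4

0 (1/7 voted 1)


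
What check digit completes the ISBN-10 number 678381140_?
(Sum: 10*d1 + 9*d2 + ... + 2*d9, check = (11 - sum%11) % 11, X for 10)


Weighted sum: 277
277 mod 11 = 2

Check digit: 9


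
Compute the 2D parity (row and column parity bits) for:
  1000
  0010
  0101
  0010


Row parities: 1101
Column parities: 1101

Row P: 1101, Col P: 1101, Corner: 1


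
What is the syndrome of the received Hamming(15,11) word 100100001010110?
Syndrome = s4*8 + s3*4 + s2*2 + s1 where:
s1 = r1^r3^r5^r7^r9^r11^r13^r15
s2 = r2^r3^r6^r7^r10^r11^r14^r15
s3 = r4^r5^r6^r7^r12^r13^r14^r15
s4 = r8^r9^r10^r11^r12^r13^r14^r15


s1=0, s2=0, s3=1, s4=0

Syndrome = 4 (error at position 4)


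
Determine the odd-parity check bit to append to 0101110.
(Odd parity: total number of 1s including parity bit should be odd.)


Number of 1s in data: 4
Parity bit: 1

1


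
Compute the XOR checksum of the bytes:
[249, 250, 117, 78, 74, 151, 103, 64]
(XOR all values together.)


XOR chain: 249 ^ 250 ^ 117 ^ 78 ^ 74 ^ 151 ^ 103 ^ 64 = 194

194


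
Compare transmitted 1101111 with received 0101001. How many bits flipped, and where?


XOR: 1000110

3 error(s) at position(s): 0, 4, 5


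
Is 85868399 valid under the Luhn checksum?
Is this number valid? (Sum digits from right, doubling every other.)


Luhn sum = 53
53 mod 10 = 3

Invalid (Luhn sum mod 10 = 3)


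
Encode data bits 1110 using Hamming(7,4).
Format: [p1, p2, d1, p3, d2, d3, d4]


Parity bits: p1=0, p2=0, p3=0

0010110


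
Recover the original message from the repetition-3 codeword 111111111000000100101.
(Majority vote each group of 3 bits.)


Groups: 111, 111, 111, 000, 000, 100, 101
Majority votes: 1110001

1110001


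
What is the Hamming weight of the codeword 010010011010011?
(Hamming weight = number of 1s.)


Counting 1s in 010010011010011

7


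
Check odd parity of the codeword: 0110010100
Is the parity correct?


Number of 1s: 4

No, parity error (4 ones)


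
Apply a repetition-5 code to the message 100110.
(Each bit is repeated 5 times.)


Each bit -> 5 copies

111110000000000111111111100000


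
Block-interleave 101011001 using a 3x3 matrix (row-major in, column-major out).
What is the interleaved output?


Matrix:
  101
  011
  001
Read columns: 100010111

100010111


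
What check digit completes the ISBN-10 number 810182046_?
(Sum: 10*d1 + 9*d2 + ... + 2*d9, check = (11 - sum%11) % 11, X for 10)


Weighted sum: 178
178 mod 11 = 2

Check digit: 9


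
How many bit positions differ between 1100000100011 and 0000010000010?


XOR: 1100010100001
Count of 1s: 5

5


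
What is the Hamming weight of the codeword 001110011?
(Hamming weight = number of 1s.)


Counting 1s in 001110011

5


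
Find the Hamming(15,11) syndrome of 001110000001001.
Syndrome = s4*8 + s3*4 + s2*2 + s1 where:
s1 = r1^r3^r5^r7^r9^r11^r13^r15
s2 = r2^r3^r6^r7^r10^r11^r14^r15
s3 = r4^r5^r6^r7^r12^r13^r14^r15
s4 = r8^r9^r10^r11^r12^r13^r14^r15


s1=1, s2=0, s3=0, s4=0

Syndrome = 1 (error at position 1)


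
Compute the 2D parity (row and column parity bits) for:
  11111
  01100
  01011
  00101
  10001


Row parities: 10100
Column parities: 01100

Row P: 10100, Col P: 01100, Corner: 0
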